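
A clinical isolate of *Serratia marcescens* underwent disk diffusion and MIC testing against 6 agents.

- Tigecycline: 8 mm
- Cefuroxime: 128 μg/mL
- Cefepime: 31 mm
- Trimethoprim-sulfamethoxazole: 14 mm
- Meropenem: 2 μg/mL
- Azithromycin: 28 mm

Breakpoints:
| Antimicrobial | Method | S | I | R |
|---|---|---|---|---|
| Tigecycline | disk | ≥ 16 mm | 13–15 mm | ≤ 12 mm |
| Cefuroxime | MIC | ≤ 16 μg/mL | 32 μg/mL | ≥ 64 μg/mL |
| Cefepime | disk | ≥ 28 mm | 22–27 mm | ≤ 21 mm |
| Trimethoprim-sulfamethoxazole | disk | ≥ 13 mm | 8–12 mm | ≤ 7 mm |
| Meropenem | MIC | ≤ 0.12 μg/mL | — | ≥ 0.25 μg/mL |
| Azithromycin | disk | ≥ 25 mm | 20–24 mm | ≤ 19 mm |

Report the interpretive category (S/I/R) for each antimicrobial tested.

Tigecycline (8 mm) ≤ 12 mm ⇒ Resistant
Cefuroxime (128 μg/mL) ≥ 64 μg/mL — R
Cefepime 31 mm: ≥ 28 mm ⇒ Susceptible
Trimethoprim-sulfamethoxazole 14 mm: ≥ 13 mm → Susceptible
Meropenem (2 μg/mL) ≥ 0.25 μg/mL → resistant
Azithromycin (28 mm) ≥ 25 mm — Susceptible

R, R, S, S, R, S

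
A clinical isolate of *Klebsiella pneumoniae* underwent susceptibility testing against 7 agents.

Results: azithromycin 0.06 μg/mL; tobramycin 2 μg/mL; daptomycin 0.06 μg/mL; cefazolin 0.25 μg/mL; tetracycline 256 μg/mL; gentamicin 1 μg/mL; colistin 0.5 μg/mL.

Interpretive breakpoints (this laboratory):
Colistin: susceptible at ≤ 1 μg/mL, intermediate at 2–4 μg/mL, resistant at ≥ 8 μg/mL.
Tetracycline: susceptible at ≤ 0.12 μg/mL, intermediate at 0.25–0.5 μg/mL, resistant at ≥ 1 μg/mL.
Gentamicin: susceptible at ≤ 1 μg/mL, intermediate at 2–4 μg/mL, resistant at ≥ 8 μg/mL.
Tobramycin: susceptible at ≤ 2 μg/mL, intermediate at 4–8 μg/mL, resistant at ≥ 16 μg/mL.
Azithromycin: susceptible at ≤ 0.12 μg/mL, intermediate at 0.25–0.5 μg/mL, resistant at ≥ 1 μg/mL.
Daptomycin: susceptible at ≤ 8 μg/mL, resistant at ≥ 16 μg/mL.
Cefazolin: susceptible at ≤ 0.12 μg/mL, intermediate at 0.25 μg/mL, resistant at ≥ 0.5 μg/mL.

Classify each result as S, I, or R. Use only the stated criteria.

S, S, S, I, R, S, S

Azithromycin 0.06 μg/mL: ≤ 0.12 μg/mL ⇒ Susceptible
Tobramycin: 2 μg/mL is ≤ 2 μg/mL → S
Daptomycin 0.06 μg/mL: ≤ 8 μg/mL ⇒ S
Cefazolin 0.25 μg/mL: = 0.25 μg/mL → I
Tetracycline: 256 μg/mL is ≥ 1 μg/mL — resistant
Gentamicin 1 μg/mL: ≤ 1 μg/mL — Susceptible
Colistin: 0.5 μg/mL is ≤ 1 μg/mL ⇒ susceptible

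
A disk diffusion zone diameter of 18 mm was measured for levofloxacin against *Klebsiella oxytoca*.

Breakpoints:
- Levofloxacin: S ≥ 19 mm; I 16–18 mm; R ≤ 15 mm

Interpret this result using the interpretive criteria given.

Levofloxacin (18 mm) in 16–18 mm → intermediate

I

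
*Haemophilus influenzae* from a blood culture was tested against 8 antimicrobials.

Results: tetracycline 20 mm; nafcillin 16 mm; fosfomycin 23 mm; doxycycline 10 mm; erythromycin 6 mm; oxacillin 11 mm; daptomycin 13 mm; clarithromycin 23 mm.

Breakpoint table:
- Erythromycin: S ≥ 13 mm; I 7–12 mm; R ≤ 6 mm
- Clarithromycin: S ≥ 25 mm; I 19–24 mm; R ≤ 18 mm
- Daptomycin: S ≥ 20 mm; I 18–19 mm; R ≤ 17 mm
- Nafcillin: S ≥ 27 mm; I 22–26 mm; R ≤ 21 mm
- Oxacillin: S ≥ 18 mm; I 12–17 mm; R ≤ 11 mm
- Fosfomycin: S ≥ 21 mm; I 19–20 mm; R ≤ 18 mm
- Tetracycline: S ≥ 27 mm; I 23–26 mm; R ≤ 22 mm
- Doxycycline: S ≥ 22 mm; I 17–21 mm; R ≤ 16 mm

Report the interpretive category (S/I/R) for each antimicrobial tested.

R, R, S, R, R, R, R, I

Tetracycline: 20 mm is ≤ 22 mm → R
Nafcillin 16 mm: ≤ 21 mm — Resistant
Fosfomycin (23 mm) ≥ 21 mm → Susceptible
Doxycycline 10 mm: ≤ 16 mm — Resistant
Erythromycin 6 mm: ≤ 6 mm ⇒ resistant
Oxacillin (11 mm) ≤ 11 mm — resistant
Daptomycin (13 mm) ≤ 17 mm ⇒ Resistant
Clarithromycin (23 mm) in 19–24 mm → intermediate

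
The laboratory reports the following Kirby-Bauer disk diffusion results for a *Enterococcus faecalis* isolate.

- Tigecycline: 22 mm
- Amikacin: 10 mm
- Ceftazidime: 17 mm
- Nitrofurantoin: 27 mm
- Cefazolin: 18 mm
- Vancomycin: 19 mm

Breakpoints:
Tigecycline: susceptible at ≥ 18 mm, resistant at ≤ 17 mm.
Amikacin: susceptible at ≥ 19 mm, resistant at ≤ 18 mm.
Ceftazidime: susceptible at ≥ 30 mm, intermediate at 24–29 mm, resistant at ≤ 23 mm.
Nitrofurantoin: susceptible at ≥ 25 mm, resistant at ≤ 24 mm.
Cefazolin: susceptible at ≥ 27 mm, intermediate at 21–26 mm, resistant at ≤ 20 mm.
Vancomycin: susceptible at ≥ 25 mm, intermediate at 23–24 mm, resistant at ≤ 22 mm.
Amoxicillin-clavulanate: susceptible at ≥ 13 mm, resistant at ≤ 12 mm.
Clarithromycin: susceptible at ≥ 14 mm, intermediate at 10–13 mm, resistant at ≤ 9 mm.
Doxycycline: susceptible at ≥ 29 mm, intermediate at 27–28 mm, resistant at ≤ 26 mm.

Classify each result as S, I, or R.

Tigecycline 22 mm: ≥ 18 mm ⇒ S
Amikacin 10 mm: ≤ 18 mm ⇒ Resistant
Ceftazidime (17 mm) ≤ 23 mm → R
Nitrofurantoin 27 mm: ≥ 25 mm → susceptible
Cefazolin 18 mm: ≤ 20 mm — R
Vancomycin (19 mm) ≤ 22 mm → R

S, R, R, S, R, R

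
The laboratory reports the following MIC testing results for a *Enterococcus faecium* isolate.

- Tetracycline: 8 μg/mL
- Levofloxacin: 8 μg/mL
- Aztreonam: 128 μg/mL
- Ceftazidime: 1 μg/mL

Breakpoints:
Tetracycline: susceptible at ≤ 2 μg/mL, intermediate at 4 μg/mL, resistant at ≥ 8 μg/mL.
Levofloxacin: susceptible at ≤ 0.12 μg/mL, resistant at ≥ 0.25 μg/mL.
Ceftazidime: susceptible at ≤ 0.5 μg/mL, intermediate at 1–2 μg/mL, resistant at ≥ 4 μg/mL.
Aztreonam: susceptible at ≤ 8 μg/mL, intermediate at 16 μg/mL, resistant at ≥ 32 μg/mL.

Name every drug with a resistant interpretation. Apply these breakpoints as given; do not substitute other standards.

tetracycline, levofloxacin, aztreonam

Tetracycline 8 μg/mL: ≥ 8 μg/mL ⇒ Resistant
Levofloxacin: 8 μg/mL is ≥ 0.25 μg/mL → resistant
Aztreonam 128 μg/mL: ≥ 32 μg/mL — Resistant
Ceftazidime: 1 μg/mL is in 1–2 μg/mL ⇒ intermediate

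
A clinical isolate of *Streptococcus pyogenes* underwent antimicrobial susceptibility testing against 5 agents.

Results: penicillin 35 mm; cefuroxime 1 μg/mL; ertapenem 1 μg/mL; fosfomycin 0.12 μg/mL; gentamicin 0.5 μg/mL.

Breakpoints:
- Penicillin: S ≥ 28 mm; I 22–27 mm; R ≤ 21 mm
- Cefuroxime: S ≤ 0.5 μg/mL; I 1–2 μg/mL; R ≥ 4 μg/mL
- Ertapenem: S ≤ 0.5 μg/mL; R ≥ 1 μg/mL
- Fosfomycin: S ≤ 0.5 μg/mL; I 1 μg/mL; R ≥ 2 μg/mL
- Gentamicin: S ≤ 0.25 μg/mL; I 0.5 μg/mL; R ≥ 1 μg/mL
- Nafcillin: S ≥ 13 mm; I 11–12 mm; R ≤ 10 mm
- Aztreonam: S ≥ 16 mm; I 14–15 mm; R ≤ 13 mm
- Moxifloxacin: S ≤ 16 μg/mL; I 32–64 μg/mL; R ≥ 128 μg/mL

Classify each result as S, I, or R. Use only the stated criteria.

Penicillin: 35 mm is ≥ 28 mm — Susceptible
Cefuroxime: 1 μg/mL is in 1–2 μg/mL — Intermediate
Ertapenem (1 μg/mL) ≥ 1 μg/mL — resistant
Fosfomycin 0.12 μg/mL: ≤ 0.5 μg/mL ⇒ susceptible
Gentamicin 0.5 μg/mL: = 0.5 μg/mL ⇒ intermediate

S, I, R, S, I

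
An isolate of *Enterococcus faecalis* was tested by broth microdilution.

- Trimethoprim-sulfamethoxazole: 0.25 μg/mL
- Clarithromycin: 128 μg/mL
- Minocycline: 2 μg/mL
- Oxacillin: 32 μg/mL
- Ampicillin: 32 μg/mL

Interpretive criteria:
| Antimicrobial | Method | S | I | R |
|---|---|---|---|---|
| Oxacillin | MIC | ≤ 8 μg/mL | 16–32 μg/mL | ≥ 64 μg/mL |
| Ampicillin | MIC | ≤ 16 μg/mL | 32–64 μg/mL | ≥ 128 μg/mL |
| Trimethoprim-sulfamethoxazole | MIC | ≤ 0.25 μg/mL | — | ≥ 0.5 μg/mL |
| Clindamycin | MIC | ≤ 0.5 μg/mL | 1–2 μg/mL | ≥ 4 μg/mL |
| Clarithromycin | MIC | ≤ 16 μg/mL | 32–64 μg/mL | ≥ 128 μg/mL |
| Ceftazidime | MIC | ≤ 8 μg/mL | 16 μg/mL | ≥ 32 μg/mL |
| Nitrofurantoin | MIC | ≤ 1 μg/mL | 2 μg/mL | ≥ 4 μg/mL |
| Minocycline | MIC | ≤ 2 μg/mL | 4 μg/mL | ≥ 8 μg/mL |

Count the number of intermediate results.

2

Trimethoprim-sulfamethoxazole (0.25 μg/mL) ≤ 0.25 μg/mL ⇒ S
Clarithromycin (128 μg/mL) ≥ 128 μg/mL ⇒ R
Minocycline 2 μg/mL: ≤ 2 μg/mL → S
Oxacillin: 32 μg/mL is in 16–32 μg/mL → I
Ampicillin: 32 μg/mL is in 32–64 μg/mL ⇒ I
Intermediate: 2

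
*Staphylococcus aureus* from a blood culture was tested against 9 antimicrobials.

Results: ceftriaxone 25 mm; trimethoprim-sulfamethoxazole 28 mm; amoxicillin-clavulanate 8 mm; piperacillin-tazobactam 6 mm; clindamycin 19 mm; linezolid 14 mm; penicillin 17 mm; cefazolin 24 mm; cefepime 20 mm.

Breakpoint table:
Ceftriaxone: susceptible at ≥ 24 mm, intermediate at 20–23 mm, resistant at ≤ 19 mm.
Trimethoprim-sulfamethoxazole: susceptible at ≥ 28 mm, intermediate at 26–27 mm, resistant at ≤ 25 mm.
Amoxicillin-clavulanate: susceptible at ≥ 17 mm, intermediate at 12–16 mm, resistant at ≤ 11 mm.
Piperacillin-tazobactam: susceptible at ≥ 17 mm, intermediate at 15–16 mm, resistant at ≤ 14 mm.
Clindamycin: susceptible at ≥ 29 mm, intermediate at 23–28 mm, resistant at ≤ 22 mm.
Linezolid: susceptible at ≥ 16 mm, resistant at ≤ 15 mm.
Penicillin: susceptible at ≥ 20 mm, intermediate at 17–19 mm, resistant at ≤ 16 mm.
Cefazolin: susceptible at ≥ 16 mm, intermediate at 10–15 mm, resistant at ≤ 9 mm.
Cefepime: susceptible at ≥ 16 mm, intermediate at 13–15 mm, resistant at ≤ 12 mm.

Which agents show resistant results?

Ceftriaxone: 25 mm is ≥ 24 mm ⇒ S
Trimethoprim-sulfamethoxazole: 28 mm is ≥ 28 mm — susceptible
Amoxicillin-clavulanate (8 mm) ≤ 11 mm → resistant
Piperacillin-tazobactam 6 mm: ≤ 14 mm — R
Clindamycin 19 mm: ≤ 22 mm — resistant
Linezolid (14 mm) ≤ 15 mm — Resistant
Penicillin (17 mm) in 17–19 mm → Intermediate
Cefazolin: 24 mm is ≥ 16 mm → Susceptible
Cefepime 20 mm: ≥ 16 mm → susceptible

amoxicillin-clavulanate, piperacillin-tazobactam, clindamycin, linezolid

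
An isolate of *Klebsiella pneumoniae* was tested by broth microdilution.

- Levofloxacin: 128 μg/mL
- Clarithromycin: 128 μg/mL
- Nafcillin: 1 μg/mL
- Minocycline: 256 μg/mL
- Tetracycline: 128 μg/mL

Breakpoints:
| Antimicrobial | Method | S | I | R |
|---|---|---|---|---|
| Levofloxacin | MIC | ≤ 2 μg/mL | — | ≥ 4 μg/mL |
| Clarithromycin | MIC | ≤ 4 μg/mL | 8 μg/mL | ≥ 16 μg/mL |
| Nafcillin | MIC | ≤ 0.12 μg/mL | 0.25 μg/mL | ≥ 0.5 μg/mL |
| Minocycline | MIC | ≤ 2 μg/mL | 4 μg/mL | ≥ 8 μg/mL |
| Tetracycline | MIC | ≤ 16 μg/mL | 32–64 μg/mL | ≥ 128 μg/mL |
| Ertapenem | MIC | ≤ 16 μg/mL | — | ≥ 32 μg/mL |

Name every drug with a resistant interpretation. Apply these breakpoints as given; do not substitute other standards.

levofloxacin, clarithromycin, nafcillin, minocycline, tetracycline

Levofloxacin 128 μg/mL: ≥ 4 μg/mL → R
Clarithromycin 128 μg/mL: ≥ 16 μg/mL → R
Nafcillin 1 μg/mL: ≥ 0.5 μg/mL ⇒ R
Minocycline (256 μg/mL) ≥ 8 μg/mL ⇒ R
Tetracycline (128 μg/mL) ≥ 128 μg/mL ⇒ R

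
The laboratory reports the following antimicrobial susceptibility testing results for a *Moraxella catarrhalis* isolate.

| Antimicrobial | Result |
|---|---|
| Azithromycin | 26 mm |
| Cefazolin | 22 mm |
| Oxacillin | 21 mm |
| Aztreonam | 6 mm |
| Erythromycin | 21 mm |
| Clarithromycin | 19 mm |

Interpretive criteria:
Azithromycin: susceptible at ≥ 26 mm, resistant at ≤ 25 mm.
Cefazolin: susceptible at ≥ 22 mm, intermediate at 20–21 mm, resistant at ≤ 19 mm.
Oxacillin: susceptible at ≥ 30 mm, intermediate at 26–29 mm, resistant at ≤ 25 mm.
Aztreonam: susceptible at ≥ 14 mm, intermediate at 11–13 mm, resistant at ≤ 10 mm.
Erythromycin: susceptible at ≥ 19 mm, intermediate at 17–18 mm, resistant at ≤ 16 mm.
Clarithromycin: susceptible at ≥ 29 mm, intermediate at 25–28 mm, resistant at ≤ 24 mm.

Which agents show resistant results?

oxacillin, aztreonam, clarithromycin

Azithromycin 26 mm: ≥ 26 mm → susceptible
Cefazolin: 22 mm is ≥ 22 mm — S
Oxacillin (21 mm) ≤ 25 mm — R
Aztreonam (6 mm) ≤ 10 mm — R
Erythromycin 21 mm: ≥ 19 mm — S
Clarithromycin: 19 mm is ≤ 24 mm ⇒ resistant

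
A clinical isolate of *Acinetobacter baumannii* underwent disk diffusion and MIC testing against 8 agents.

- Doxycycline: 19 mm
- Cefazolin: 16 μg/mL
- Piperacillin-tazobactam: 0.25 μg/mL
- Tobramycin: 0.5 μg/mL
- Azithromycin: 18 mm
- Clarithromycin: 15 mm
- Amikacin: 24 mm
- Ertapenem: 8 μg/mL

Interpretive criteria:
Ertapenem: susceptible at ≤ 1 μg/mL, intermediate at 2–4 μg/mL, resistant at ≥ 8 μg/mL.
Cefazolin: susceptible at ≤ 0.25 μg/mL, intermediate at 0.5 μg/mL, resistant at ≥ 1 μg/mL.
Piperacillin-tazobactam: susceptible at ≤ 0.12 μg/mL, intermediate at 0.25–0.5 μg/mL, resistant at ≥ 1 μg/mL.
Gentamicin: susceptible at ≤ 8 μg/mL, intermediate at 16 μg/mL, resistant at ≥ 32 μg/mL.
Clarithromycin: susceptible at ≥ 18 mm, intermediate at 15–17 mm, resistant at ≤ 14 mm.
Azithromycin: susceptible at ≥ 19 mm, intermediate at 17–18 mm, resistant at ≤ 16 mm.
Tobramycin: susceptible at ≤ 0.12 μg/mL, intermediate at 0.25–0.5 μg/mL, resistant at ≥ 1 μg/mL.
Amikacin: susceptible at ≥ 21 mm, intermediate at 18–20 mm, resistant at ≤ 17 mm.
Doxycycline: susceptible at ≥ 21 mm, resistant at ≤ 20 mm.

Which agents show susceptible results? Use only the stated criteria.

amikacin

Doxycycline 19 mm: ≤ 20 mm ⇒ Resistant
Cefazolin: 16 μg/mL is ≥ 1 μg/mL ⇒ resistant
Piperacillin-tazobactam (0.25 μg/mL) in 0.25–0.5 μg/mL — intermediate
Tobramycin 0.5 μg/mL: in 0.25–0.5 μg/mL ⇒ I
Azithromycin (18 mm) in 17–18 mm ⇒ intermediate
Clarithromycin 15 mm: in 15–17 mm — intermediate
Amikacin (24 mm) ≥ 21 mm ⇒ Susceptible
Ertapenem 8 μg/mL: ≥ 8 μg/mL — R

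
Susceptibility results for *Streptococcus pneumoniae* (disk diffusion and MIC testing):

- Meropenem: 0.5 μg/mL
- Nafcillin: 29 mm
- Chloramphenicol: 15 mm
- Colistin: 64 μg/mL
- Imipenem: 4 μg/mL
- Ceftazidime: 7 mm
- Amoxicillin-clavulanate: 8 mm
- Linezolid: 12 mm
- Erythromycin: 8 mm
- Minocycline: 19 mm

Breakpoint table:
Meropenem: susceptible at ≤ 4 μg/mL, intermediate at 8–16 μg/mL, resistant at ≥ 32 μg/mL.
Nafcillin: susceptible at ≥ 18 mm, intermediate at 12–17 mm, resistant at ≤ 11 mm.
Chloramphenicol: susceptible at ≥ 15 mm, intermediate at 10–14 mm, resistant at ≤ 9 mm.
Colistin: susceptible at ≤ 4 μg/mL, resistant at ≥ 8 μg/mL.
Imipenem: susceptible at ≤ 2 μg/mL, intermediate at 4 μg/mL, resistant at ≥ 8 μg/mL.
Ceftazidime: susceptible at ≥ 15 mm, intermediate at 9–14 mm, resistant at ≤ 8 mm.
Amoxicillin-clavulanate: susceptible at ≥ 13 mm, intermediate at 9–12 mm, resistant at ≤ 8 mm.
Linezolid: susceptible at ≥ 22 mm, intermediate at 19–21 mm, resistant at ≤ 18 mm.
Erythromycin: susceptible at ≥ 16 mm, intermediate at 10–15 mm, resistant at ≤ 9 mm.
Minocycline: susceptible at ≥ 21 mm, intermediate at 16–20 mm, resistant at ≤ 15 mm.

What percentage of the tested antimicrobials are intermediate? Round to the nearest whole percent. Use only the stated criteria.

20%

Meropenem (0.5 μg/mL) ≤ 4 μg/mL ⇒ susceptible
Nafcillin 29 mm: ≥ 18 mm — Susceptible
Chloramphenicol 15 mm: ≥ 15 mm ⇒ S
Colistin 64 μg/mL: ≥ 8 μg/mL → R
Imipenem: 4 μg/mL is = 4 μg/mL → Intermediate
Ceftazidime: 7 mm is ≤ 8 mm → R
Amoxicillin-clavulanate 8 mm: ≤ 8 mm ⇒ resistant
Linezolid 12 mm: ≤ 18 mm → R
Erythromycin 8 mm: ≤ 9 mm → R
Minocycline: 19 mm is in 16–20 mm → Intermediate
Intermediate: 2/10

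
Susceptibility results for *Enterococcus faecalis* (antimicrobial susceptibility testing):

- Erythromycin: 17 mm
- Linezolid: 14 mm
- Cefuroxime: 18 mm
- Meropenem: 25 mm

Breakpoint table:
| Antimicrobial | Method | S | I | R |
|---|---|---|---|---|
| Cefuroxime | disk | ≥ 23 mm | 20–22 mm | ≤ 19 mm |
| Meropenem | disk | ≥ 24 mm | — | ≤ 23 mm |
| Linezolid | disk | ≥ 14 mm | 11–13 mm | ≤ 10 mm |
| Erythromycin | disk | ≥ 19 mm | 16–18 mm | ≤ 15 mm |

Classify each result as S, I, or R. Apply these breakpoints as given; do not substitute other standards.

I, S, R, S

Erythromycin 17 mm: in 16–18 mm → Intermediate
Linezolid: 14 mm is ≥ 14 mm — susceptible
Cefuroxime (18 mm) ≤ 19 mm — resistant
Meropenem: 25 mm is ≥ 24 mm → S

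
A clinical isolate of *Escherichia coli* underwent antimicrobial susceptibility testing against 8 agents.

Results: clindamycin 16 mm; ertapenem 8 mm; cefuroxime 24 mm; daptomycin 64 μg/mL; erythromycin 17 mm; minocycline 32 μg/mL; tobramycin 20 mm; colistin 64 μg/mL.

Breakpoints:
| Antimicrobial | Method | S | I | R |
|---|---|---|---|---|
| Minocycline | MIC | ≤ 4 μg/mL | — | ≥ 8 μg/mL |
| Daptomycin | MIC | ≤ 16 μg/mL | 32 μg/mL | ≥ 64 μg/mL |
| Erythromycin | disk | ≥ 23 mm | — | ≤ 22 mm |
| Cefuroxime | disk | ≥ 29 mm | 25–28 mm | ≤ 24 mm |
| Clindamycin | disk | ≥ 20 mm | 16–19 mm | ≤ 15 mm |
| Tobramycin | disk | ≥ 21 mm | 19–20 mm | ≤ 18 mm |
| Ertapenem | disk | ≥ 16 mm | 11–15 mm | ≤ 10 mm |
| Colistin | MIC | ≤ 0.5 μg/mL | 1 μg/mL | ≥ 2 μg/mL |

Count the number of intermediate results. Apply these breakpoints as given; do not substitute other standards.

Clindamycin (16 mm) in 16–19 mm — Intermediate
Ertapenem 8 mm: ≤ 10 mm → R
Cefuroxime 24 mm: ≤ 24 mm → Resistant
Daptomycin: 64 μg/mL is ≥ 64 μg/mL → Resistant
Erythromycin 17 mm: ≤ 22 mm ⇒ R
Minocycline 32 μg/mL: ≥ 8 μg/mL — R
Tobramycin 20 mm: in 19–20 mm ⇒ Intermediate
Colistin: 64 μg/mL is ≥ 2 μg/mL → R
Intermediate: 2

2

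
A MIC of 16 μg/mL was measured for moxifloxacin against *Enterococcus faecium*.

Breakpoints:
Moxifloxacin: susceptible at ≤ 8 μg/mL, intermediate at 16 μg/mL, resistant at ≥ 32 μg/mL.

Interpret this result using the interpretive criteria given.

Moxifloxacin 16 μg/mL: = 16 μg/mL — intermediate

Intermediate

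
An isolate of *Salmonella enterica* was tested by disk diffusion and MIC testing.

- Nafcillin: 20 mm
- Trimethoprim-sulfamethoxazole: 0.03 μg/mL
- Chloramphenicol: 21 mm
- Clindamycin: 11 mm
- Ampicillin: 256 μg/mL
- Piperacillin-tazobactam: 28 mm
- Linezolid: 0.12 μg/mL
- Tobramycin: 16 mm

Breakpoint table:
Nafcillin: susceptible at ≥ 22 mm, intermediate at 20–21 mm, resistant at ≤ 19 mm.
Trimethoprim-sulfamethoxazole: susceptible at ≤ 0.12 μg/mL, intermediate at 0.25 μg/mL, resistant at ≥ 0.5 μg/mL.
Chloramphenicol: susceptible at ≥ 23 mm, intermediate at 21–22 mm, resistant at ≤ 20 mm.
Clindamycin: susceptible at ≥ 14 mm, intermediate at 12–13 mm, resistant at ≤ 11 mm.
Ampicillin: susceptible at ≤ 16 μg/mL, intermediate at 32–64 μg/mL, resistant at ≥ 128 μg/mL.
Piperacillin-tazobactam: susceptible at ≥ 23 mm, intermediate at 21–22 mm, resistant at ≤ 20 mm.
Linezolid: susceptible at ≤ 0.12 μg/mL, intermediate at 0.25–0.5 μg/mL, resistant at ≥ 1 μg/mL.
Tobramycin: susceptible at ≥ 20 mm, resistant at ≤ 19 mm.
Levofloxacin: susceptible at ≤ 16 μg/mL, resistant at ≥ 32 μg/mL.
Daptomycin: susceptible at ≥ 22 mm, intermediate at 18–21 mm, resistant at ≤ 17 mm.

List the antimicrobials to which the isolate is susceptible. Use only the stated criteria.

trimethoprim-sulfamethoxazole, piperacillin-tazobactam, linezolid

Nafcillin: 20 mm is in 20–21 mm — intermediate
Trimethoprim-sulfamethoxazole 0.03 μg/mL: ≤ 0.12 μg/mL ⇒ S
Chloramphenicol 21 mm: in 21–22 mm ⇒ I
Clindamycin 11 mm: ≤ 11 mm — resistant
Ampicillin 256 μg/mL: ≥ 128 μg/mL → resistant
Piperacillin-tazobactam: 28 mm is ≥ 23 mm → S
Linezolid (0.12 μg/mL) ≤ 0.12 μg/mL ⇒ Susceptible
Tobramycin: 16 mm is ≤ 19 mm — Resistant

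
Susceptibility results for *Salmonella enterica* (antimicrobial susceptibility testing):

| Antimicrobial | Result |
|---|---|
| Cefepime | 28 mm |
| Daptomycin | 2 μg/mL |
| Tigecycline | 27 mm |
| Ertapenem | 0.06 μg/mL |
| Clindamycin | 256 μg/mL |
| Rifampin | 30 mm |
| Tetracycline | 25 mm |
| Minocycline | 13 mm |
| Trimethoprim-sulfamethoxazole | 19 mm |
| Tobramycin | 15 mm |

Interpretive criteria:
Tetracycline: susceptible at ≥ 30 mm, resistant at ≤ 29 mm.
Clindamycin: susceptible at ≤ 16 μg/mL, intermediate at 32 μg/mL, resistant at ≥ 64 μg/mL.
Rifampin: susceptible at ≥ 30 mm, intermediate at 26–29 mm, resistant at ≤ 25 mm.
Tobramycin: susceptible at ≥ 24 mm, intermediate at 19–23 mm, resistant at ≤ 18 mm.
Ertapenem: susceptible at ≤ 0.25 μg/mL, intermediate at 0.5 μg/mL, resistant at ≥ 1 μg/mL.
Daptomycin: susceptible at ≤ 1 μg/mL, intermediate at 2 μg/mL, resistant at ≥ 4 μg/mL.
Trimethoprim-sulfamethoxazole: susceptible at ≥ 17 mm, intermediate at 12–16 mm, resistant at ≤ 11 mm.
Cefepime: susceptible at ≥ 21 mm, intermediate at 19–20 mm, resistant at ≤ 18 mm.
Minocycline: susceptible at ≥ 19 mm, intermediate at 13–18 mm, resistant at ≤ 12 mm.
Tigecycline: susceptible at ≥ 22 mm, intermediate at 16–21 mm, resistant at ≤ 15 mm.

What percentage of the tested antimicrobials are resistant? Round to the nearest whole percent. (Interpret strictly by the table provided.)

30%

Cefepime (28 mm) ≥ 21 mm ⇒ S
Daptomycin: 2 μg/mL is = 2 μg/mL — I
Tigecycline 27 mm: ≥ 22 mm → S
Ertapenem: 0.06 μg/mL is ≤ 0.25 μg/mL ⇒ Susceptible
Clindamycin: 256 μg/mL is ≥ 64 μg/mL → Resistant
Rifampin: 30 mm is ≥ 30 mm ⇒ Susceptible
Tetracycline 25 mm: ≤ 29 mm → resistant
Minocycline 13 mm: in 13–18 mm — intermediate
Trimethoprim-sulfamethoxazole 19 mm: ≥ 17 mm → Susceptible
Tobramycin: 15 mm is ≤ 18 mm → R
Resistant: 3/10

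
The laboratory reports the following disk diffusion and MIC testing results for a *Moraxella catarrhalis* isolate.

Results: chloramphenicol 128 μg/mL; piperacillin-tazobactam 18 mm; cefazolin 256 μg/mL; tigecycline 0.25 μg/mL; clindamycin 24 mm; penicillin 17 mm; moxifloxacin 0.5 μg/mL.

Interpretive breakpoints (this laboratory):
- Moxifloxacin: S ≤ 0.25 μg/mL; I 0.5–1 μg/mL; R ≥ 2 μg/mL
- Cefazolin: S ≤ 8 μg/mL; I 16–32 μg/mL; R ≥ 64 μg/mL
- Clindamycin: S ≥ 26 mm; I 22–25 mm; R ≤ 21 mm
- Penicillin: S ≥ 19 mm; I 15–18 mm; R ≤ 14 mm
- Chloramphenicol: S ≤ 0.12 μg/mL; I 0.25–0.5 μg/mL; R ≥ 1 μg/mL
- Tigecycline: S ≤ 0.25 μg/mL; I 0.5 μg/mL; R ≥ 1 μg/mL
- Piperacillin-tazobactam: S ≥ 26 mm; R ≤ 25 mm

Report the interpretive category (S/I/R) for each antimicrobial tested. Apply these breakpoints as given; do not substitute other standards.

Chloramphenicol: 128 μg/mL is ≥ 1 μg/mL — resistant
Piperacillin-tazobactam (18 mm) ≤ 25 mm — resistant
Cefazolin (256 μg/mL) ≥ 64 μg/mL → Resistant
Tigecycline 0.25 μg/mL: ≤ 0.25 μg/mL → Susceptible
Clindamycin: 24 mm is in 22–25 mm ⇒ I
Penicillin: 17 mm is in 15–18 mm — Intermediate
Moxifloxacin (0.5 μg/mL) in 0.5–1 μg/mL ⇒ intermediate

R, R, R, S, I, I, I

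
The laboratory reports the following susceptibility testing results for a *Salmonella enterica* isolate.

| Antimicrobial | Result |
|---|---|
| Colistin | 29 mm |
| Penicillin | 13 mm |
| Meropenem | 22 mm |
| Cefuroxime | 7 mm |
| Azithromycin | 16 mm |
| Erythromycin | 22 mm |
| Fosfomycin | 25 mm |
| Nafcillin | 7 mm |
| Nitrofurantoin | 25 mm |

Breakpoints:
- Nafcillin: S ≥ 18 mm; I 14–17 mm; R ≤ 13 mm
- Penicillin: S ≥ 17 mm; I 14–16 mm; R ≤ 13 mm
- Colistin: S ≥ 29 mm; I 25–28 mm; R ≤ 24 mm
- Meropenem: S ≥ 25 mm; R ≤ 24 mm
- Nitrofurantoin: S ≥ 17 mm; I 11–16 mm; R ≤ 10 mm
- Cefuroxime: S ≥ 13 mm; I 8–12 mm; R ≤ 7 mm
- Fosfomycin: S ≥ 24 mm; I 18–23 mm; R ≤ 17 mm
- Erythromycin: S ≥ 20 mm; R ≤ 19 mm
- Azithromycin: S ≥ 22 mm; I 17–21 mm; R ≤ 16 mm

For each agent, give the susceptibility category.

Colistin 29 mm: ≥ 29 mm → S
Penicillin (13 mm) ≤ 13 mm — Resistant
Meropenem 22 mm: ≤ 24 mm — resistant
Cefuroxime 7 mm: ≤ 7 mm — R
Azithromycin: 16 mm is ≤ 16 mm → R
Erythromycin: 22 mm is ≥ 20 mm → Susceptible
Fosfomycin 25 mm: ≥ 24 mm → S
Nafcillin 7 mm: ≤ 13 mm — resistant
Nitrofurantoin 25 mm: ≥ 17 mm → Susceptible

S, R, R, R, R, S, S, R, S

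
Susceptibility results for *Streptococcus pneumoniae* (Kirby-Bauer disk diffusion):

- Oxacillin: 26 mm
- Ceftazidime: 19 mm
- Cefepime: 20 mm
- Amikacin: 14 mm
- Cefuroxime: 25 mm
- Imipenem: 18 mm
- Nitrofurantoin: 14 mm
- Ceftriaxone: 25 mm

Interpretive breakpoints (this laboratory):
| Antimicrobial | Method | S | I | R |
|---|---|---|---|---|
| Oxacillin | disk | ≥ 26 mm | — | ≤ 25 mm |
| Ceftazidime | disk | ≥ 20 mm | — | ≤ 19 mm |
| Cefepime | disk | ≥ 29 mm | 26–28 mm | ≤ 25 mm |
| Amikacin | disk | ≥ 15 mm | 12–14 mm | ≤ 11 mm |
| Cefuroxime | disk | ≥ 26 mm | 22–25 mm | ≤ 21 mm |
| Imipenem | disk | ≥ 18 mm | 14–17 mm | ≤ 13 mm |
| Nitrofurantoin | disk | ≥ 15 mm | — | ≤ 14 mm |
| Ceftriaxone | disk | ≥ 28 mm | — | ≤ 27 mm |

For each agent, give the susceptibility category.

S, R, R, I, I, S, R, R

Oxacillin 26 mm: ≥ 26 mm ⇒ S
Ceftazidime 19 mm: ≤ 19 mm ⇒ resistant
Cefepime 20 mm: ≤ 25 mm ⇒ Resistant
Amikacin: 14 mm is in 12–14 mm ⇒ I
Cefuroxime 25 mm: in 22–25 mm → I
Imipenem: 18 mm is ≥ 18 mm — Susceptible
Nitrofurantoin: 14 mm is ≤ 14 mm — Resistant
Ceftriaxone (25 mm) ≤ 27 mm → resistant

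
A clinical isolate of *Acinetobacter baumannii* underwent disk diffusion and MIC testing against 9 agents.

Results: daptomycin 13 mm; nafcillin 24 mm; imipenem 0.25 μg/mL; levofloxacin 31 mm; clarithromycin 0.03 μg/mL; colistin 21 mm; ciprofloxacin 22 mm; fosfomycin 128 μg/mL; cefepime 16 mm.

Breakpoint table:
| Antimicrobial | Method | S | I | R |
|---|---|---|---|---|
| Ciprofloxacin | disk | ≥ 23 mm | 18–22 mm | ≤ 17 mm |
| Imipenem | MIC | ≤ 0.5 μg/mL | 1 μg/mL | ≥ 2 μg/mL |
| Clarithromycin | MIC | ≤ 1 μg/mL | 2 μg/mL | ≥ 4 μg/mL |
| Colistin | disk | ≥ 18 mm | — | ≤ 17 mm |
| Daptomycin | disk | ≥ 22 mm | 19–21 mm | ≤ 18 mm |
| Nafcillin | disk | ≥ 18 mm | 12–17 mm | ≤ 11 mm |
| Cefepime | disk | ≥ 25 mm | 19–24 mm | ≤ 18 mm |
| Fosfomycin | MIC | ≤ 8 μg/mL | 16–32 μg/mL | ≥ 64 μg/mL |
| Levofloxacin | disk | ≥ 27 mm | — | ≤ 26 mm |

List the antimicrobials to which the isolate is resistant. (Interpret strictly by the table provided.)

daptomycin, fosfomycin, cefepime

Daptomycin: 13 mm is ≤ 18 mm — Resistant
Nafcillin (24 mm) ≥ 18 mm — Susceptible
Imipenem 0.25 μg/mL: ≤ 0.5 μg/mL — susceptible
Levofloxacin (31 mm) ≥ 27 mm → S
Clarithromycin (0.03 μg/mL) ≤ 1 μg/mL — S
Colistin (21 mm) ≥ 18 mm ⇒ susceptible
Ciprofloxacin (22 mm) in 18–22 mm ⇒ intermediate
Fosfomycin: 128 μg/mL is ≥ 64 μg/mL ⇒ Resistant
Cefepime 16 mm: ≤ 18 mm → Resistant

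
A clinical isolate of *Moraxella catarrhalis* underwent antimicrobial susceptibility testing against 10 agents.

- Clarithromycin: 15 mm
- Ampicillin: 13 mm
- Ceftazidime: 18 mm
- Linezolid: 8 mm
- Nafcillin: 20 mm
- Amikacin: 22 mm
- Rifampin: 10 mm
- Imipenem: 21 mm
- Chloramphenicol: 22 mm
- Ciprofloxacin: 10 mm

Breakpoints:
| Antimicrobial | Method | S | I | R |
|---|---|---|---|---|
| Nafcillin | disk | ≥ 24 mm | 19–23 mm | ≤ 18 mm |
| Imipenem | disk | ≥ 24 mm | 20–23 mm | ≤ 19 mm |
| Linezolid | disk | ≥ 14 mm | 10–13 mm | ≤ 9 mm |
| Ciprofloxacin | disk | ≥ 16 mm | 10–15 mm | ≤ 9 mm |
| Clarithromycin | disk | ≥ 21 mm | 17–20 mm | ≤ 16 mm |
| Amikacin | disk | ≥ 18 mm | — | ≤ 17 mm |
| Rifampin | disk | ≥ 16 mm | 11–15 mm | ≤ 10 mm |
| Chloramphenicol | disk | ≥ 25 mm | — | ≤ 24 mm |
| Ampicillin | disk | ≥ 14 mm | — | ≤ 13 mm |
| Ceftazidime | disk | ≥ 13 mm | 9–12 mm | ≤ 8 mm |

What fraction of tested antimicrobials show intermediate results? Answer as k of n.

3 of 10

Clarithromycin 15 mm: ≤ 16 mm ⇒ R
Ampicillin (13 mm) ≤ 13 mm → Resistant
Ceftazidime 18 mm: ≥ 13 mm ⇒ Susceptible
Linezolid (8 mm) ≤ 9 mm — R
Nafcillin (20 mm) in 19–23 mm → intermediate
Amikacin: 22 mm is ≥ 18 mm → susceptible
Rifampin: 10 mm is ≤ 10 mm → Resistant
Imipenem 21 mm: in 20–23 mm — I
Chloramphenicol 22 mm: ≤ 24 mm → R
Ciprofloxacin (10 mm) in 10–15 mm — intermediate
Intermediate: 3/10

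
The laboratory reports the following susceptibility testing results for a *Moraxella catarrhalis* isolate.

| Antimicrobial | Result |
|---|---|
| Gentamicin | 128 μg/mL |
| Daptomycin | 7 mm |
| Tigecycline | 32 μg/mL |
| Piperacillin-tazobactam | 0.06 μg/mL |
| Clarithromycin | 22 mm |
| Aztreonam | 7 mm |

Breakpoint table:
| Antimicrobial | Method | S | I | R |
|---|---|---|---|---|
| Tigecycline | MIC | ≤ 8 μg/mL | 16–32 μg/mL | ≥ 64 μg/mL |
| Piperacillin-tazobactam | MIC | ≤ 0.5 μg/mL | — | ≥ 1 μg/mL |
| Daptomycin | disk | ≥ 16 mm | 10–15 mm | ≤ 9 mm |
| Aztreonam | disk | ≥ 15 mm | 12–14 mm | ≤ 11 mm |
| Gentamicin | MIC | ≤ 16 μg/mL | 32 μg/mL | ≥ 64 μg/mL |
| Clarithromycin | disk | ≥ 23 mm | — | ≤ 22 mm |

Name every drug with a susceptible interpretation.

piperacillin-tazobactam

Gentamicin 128 μg/mL: ≥ 64 μg/mL → Resistant
Daptomycin: 7 mm is ≤ 9 mm ⇒ resistant
Tigecycline: 32 μg/mL is in 16–32 μg/mL — I
Piperacillin-tazobactam 0.06 μg/mL: ≤ 0.5 μg/mL ⇒ S
Clarithromycin: 22 mm is ≤ 22 mm — Resistant
Aztreonam 7 mm: ≤ 11 mm → Resistant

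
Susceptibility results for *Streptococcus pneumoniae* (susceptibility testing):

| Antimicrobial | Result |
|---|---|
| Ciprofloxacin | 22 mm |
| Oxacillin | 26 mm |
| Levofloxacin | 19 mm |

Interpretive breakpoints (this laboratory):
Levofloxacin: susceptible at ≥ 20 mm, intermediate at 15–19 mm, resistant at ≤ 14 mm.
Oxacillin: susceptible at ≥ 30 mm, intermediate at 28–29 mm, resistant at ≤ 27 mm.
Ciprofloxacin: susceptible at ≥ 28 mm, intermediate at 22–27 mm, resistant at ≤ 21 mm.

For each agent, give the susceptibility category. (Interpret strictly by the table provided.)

I, R, I

Ciprofloxacin: 22 mm is in 22–27 mm — I
Oxacillin: 26 mm is ≤ 27 mm — resistant
Levofloxacin (19 mm) in 15–19 mm — Intermediate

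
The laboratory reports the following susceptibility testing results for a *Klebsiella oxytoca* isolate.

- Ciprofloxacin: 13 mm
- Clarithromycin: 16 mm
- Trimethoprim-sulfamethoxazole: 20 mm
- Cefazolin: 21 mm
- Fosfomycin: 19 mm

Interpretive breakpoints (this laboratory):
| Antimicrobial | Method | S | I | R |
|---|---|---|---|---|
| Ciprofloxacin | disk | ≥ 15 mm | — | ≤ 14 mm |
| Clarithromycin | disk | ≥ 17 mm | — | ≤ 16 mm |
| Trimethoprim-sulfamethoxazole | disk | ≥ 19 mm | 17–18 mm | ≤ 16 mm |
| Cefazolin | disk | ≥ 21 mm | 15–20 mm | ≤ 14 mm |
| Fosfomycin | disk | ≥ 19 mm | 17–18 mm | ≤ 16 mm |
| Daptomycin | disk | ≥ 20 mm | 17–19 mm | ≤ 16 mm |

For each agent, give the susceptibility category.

Ciprofloxacin 13 mm: ≤ 14 mm ⇒ R
Clarithromycin: 16 mm is ≤ 16 mm ⇒ Resistant
Trimethoprim-sulfamethoxazole: 20 mm is ≥ 19 mm ⇒ S
Cefazolin 21 mm: ≥ 21 mm → S
Fosfomycin 19 mm: ≥ 19 mm → S

R, R, S, S, S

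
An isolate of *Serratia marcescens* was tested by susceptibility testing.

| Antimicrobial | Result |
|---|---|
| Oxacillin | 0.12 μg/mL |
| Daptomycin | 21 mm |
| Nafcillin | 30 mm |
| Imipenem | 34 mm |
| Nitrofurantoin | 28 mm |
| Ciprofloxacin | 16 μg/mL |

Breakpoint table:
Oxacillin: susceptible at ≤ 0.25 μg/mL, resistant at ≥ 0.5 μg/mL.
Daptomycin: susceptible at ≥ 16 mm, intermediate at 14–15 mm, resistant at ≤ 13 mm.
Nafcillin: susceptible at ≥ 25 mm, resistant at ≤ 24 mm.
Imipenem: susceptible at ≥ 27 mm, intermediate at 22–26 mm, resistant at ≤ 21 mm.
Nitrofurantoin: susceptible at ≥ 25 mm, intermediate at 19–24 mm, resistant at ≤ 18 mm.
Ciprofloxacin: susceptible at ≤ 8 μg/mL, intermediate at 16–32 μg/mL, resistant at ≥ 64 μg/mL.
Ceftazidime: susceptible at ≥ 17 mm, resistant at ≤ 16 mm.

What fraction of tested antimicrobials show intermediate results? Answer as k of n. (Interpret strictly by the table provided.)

1 of 6

Oxacillin 0.12 μg/mL: ≤ 0.25 μg/mL ⇒ susceptible
Daptomycin: 21 mm is ≥ 16 mm → Susceptible
Nafcillin: 30 mm is ≥ 25 mm — S
Imipenem 34 mm: ≥ 27 mm — S
Nitrofurantoin 28 mm: ≥ 25 mm ⇒ susceptible
Ciprofloxacin (16 μg/mL) in 16–32 μg/mL — I
Intermediate: 1/6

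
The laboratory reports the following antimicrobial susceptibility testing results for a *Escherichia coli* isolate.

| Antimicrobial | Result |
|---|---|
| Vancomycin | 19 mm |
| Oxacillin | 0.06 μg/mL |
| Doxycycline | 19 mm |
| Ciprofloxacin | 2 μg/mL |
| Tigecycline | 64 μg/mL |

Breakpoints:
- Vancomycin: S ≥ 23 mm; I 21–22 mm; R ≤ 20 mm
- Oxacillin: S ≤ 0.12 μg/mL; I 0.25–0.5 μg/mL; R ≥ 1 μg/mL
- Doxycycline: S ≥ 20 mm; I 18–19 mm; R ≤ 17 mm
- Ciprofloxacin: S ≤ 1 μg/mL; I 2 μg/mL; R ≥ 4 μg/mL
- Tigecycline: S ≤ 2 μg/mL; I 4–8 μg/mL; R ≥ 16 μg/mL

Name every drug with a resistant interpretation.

Vancomycin 19 mm: ≤ 20 mm ⇒ Resistant
Oxacillin: 0.06 μg/mL is ≤ 0.12 μg/mL → S
Doxycycline (19 mm) in 18–19 mm → Intermediate
Ciprofloxacin (2 μg/mL) = 2 μg/mL → Intermediate
Tigecycline 64 μg/mL: ≥ 16 μg/mL → resistant

vancomycin, tigecycline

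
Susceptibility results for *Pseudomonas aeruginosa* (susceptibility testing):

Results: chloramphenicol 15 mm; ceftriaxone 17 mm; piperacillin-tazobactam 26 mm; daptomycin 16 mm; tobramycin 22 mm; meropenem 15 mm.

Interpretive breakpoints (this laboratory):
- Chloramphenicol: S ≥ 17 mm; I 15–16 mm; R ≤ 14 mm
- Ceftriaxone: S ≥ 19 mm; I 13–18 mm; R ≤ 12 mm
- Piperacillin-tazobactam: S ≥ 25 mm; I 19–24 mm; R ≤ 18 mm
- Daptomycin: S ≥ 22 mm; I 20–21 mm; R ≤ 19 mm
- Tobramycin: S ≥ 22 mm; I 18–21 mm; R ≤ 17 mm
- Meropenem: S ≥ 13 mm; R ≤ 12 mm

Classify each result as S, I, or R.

Chloramphenicol 15 mm: in 15–16 mm ⇒ intermediate
Ceftriaxone 17 mm: in 13–18 mm ⇒ Intermediate
Piperacillin-tazobactam (26 mm) ≥ 25 mm — S
Daptomycin: 16 mm is ≤ 19 mm → resistant
Tobramycin (22 mm) ≥ 22 mm ⇒ susceptible
Meropenem: 15 mm is ≥ 13 mm — S

I, I, S, R, S, S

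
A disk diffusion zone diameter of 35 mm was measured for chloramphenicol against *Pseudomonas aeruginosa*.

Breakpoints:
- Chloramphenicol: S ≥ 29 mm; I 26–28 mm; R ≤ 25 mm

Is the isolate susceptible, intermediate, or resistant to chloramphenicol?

Susceptible

Chloramphenicol 35 mm: ≥ 29 mm → susceptible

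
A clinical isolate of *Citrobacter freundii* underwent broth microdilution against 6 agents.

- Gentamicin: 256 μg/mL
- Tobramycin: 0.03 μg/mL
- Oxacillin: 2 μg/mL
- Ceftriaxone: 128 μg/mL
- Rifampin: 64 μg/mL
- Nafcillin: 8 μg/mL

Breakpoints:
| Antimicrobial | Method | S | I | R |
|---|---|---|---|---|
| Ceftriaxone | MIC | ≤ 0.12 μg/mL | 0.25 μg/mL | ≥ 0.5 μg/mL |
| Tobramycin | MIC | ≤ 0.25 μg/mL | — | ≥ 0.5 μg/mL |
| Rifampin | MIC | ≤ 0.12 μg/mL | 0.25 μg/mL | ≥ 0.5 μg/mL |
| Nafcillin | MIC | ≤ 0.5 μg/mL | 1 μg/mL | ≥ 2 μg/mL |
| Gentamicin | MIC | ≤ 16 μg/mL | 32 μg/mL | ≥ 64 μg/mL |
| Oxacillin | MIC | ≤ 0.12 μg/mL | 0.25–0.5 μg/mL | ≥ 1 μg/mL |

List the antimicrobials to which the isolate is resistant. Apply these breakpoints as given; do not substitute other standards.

gentamicin, oxacillin, ceftriaxone, rifampin, nafcillin

Gentamicin: 256 μg/mL is ≥ 64 μg/mL → R
Tobramycin: 0.03 μg/mL is ≤ 0.25 μg/mL ⇒ susceptible
Oxacillin (2 μg/mL) ≥ 1 μg/mL — resistant
Ceftriaxone 128 μg/mL: ≥ 0.5 μg/mL → resistant
Rifampin 64 μg/mL: ≥ 0.5 μg/mL → Resistant
Nafcillin 8 μg/mL: ≥ 2 μg/mL → R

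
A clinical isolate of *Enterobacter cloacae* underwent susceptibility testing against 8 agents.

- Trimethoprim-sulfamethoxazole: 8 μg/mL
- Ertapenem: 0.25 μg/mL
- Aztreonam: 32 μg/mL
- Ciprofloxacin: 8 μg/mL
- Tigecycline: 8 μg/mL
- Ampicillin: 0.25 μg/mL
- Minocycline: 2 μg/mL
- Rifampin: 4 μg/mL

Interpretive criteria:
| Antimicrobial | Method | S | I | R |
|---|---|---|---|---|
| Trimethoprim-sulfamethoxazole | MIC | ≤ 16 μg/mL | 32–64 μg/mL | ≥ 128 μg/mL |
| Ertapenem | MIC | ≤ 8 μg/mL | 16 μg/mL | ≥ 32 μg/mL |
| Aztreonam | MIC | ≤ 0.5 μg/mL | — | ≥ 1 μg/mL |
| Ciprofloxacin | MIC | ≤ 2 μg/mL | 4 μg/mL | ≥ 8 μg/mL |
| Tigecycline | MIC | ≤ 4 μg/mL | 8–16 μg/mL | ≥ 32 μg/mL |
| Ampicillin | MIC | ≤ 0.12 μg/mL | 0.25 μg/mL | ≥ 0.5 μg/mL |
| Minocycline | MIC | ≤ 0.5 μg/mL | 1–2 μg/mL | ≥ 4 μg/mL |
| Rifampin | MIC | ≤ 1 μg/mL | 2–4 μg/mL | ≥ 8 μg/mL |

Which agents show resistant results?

Trimethoprim-sulfamethoxazole (8 μg/mL) ≤ 16 μg/mL → susceptible
Ertapenem 0.25 μg/mL: ≤ 8 μg/mL — S
Aztreonam 32 μg/mL: ≥ 1 μg/mL — R
Ciprofloxacin (8 μg/mL) ≥ 8 μg/mL ⇒ R
Tigecycline (8 μg/mL) in 8–16 μg/mL → Intermediate
Ampicillin: 0.25 μg/mL is = 0.25 μg/mL ⇒ I
Minocycline: 2 μg/mL is in 1–2 μg/mL ⇒ intermediate
Rifampin 4 μg/mL: in 2–4 μg/mL ⇒ Intermediate

aztreonam, ciprofloxacin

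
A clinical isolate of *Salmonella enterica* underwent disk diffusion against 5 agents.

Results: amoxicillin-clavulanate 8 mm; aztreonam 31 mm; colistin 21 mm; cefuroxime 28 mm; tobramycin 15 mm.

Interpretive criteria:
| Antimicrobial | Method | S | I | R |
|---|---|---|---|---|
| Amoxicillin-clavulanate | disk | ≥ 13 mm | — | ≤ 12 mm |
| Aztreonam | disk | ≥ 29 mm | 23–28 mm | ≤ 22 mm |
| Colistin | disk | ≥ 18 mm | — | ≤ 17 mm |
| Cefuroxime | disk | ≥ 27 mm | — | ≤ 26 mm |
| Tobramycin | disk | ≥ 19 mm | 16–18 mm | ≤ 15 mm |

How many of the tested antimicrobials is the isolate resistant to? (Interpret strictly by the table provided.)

2

Amoxicillin-clavulanate (8 mm) ≤ 12 mm ⇒ Resistant
Aztreonam: 31 mm is ≥ 29 mm → Susceptible
Colistin (21 mm) ≥ 18 mm — S
Cefuroxime 28 mm: ≥ 27 mm — susceptible
Tobramycin: 15 mm is ≤ 15 mm — Resistant
Resistant: 2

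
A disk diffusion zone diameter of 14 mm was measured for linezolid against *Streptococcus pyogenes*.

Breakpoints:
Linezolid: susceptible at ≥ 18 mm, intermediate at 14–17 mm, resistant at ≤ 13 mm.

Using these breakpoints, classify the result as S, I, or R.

I

Linezolid (14 mm) in 14–17 mm — I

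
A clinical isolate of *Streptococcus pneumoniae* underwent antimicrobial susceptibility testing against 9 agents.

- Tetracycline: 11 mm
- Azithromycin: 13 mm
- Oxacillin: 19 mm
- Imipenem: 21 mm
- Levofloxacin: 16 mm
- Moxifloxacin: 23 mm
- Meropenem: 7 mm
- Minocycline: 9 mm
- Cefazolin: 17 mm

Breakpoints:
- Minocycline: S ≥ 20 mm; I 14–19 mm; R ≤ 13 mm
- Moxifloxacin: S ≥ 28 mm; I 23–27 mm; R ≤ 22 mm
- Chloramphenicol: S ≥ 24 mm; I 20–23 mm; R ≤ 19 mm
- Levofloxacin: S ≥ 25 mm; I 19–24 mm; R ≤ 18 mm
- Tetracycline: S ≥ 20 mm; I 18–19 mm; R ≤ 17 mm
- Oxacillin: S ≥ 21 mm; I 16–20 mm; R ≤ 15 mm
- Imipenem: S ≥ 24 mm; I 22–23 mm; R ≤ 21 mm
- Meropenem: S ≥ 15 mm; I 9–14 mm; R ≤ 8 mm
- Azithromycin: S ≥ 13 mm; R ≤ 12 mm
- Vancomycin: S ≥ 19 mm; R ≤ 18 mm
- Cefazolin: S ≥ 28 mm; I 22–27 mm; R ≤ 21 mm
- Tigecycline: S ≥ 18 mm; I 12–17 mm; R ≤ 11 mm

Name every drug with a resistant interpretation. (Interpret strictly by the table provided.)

Tetracycline 11 mm: ≤ 17 mm ⇒ resistant
Azithromycin 13 mm: ≥ 13 mm ⇒ S
Oxacillin (19 mm) in 16–20 mm → intermediate
Imipenem 21 mm: ≤ 21 mm → R
Levofloxacin (16 mm) ≤ 18 mm — resistant
Moxifloxacin: 23 mm is in 23–27 mm — intermediate
Meropenem: 7 mm is ≤ 8 mm → R
Minocycline: 9 mm is ≤ 13 mm → Resistant
Cefazolin: 17 mm is ≤ 21 mm ⇒ resistant

tetracycline, imipenem, levofloxacin, meropenem, minocycline, cefazolin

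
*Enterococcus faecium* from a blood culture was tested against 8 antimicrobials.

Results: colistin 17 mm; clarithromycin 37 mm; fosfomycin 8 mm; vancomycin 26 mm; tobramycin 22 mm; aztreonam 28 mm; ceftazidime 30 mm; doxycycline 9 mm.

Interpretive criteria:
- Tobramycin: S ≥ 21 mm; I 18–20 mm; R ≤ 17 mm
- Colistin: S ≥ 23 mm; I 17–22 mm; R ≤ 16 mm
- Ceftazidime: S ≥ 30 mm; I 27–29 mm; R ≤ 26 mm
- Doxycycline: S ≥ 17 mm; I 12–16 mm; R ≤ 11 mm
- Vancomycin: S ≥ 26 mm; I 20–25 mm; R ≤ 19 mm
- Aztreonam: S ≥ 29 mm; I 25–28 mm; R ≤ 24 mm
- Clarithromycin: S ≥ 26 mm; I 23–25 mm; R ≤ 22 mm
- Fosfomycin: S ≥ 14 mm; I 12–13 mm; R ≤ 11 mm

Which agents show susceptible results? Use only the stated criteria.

Colistin: 17 mm is in 17–22 mm → intermediate
Clarithromycin (37 mm) ≥ 26 mm — S
Fosfomycin (8 mm) ≤ 11 mm → resistant
Vancomycin: 26 mm is ≥ 26 mm ⇒ Susceptible
Tobramycin 22 mm: ≥ 21 mm → Susceptible
Aztreonam (28 mm) in 25–28 mm ⇒ intermediate
Ceftazidime (30 mm) ≥ 30 mm ⇒ S
Doxycycline 9 mm: ≤ 11 mm — resistant

clarithromycin, vancomycin, tobramycin, ceftazidime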